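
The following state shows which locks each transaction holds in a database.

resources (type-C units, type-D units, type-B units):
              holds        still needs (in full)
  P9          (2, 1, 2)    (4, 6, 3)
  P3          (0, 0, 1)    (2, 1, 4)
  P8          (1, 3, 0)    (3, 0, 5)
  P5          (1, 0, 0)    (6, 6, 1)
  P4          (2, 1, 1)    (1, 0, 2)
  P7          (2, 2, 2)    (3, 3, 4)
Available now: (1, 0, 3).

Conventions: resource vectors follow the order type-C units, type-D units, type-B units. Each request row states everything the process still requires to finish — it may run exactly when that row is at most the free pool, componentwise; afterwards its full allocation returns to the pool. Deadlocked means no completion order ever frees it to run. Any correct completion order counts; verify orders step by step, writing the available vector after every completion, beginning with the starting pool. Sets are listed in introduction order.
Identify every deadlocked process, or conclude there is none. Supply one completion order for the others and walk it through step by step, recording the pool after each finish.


No process is deadlocked.
Key observation: no deadlock: P4 fits now, and the freed resources carry the rest through.
One completion order for the rest: P4, P3, P8, P7, P5, P9. Verifying each step:
  pool = (1, 0, 3)
  P4 needs (1, 0, 2) <= (1, 0, 3) -> finishes; pool += (2, 1, 1) = (3, 1, 4)
  P3 needs (2, 1, 4) <= (3, 1, 4) -> finishes; pool += (0, 0, 1) = (3, 1, 5)
  P8 needs (3, 0, 5) <= (3, 1, 5) -> finishes; pool += (1, 3, 0) = (4, 4, 5)
  P7 needs (3, 3, 4) <= (4, 4, 5) -> finishes; pool += (2, 2, 2) = (6, 6, 7)
  P5 needs (6, 6, 1) <= (6, 6, 7) -> finishes; pool += (1, 0, 0) = (7, 6, 7)
  P9 needs (4, 6, 3) <= (7, 6, 7) -> finishes; pool += (2, 1, 2) = (9, 7, 9)


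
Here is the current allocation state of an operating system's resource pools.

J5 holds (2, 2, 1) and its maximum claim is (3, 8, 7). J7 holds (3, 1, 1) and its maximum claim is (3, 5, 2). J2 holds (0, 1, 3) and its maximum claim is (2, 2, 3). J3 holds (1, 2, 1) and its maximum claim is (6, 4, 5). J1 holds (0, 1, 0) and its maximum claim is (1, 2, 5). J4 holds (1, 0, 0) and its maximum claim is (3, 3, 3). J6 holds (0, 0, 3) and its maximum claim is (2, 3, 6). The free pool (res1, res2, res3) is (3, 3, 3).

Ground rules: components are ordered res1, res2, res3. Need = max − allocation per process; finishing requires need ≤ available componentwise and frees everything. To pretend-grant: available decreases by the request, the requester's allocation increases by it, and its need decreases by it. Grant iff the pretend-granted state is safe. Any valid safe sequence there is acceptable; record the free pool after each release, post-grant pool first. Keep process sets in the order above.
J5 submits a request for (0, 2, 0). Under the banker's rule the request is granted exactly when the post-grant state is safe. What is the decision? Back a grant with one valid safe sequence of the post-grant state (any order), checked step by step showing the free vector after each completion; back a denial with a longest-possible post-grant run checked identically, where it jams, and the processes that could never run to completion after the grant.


DENY. Granting would leave the state unsafe.
Key observation: after J2, J1, J6, J4 the pool peaks at (4, 3, 9), and each blocked process is short somewhere: J5 on res2; J7 on res2; J3 on res1.
After a pretend grant, a maximal execution: J2, J1, J6, J4 — then nothing else fits. Step-by-step check:
  pool = (3, 1, 3)
  run J2 (needs (2, 1, 0), free (3, 1, 3)); after release of (0, 1, 3) the pool is (3, 2, 6)
  run J1 (needs (1, 1, 5), free (3, 2, 6)); after release of (0, 1, 0) the pool is (3, 3, 6)
  run J6 (needs (2, 3, 3), free (3, 3, 6)); after release of (0, 0, 3) the pool is (3, 3, 9)
  run J4 (needs (2, 3, 3), free (3, 3, 9)); after release of (1, 0, 0) the pool is (4, 3, 9)
  blocked: J5 wants (1, 4, 6), pool (4, 3, 9) — not enough res2
  blocked: J7 wants (0, 4, 1), pool (4, 3, 9) — not enough res2
  blocked: J3 wants (5, 2, 4), pool (4, 3, 9) — not enough res1
Post-grant, the permanently blocked set is J5, J7 and J3.


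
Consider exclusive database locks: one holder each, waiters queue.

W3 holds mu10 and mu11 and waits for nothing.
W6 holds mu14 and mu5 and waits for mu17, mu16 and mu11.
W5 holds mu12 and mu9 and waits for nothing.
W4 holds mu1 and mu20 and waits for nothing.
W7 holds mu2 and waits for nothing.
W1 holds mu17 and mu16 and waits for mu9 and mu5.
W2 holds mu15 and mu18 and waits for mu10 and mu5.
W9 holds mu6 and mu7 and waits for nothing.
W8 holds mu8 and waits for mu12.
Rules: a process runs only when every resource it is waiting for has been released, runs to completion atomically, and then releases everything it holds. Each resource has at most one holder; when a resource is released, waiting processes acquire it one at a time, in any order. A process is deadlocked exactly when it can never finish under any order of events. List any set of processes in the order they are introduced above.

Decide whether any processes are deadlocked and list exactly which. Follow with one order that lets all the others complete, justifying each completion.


The deadlocked set is W6, W1 and W2.
Key observation: the loop W6 -> W1 -> W6 blocks itself forever; W2 waits into the deadlock from upstream.
One completion order for the rest: W4, W5, W3, W7, W9, W8.
Step-by-step check:
  W4: no waits; runs immediately, freeing mu1 and mu20
  W5: no waits; runs immediately, freeing mu12 and mu9
  W3: no waits; runs immediately, freeing mu10 and mu11
  W7: no waits; runs immediately, freeing mu2
  W9: no waits; runs immediately, freeing mu6 and mu7
  run W8 (all its waits — mu12 — are resolved); releases mu8


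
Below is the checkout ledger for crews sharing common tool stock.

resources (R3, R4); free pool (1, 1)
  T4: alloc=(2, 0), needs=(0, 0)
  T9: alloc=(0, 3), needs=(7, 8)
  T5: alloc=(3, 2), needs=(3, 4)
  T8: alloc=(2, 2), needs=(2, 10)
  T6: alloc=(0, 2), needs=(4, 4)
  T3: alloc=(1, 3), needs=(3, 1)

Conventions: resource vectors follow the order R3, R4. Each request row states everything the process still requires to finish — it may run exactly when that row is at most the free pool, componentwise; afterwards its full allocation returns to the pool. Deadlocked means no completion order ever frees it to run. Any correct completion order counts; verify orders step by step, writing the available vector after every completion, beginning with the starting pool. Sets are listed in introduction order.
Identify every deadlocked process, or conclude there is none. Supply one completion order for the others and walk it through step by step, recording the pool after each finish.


No process is deadlocked.
Key observation: there is always a runnable process — T4 first — so the state unwinds completely.
One completion order for the rest: T4, T3, T6, T5, T9, T8. Step-by-step check:
  pool = (1, 1)
  T4 needs (0, 0) <= (1, 1) -> finishes; pool += (2, 0) = (3, 1)
  T3 needs (3, 1) <= (3, 1) -> finishes; pool += (1, 3) = (4, 4)
  T6 needs (4, 4) <= (4, 4) -> finishes; pool += (0, 2) = (4, 6)
  T5 needs (3, 4) <= (4, 6) -> finishes; pool += (3, 2) = (7, 8)
  T9 needs (7, 8) <= (7, 8) -> finishes; pool += (0, 3) = (7, 11)
  T8 needs (2, 10) <= (7, 11) -> finishes; pool += (2, 2) = (9, 13)


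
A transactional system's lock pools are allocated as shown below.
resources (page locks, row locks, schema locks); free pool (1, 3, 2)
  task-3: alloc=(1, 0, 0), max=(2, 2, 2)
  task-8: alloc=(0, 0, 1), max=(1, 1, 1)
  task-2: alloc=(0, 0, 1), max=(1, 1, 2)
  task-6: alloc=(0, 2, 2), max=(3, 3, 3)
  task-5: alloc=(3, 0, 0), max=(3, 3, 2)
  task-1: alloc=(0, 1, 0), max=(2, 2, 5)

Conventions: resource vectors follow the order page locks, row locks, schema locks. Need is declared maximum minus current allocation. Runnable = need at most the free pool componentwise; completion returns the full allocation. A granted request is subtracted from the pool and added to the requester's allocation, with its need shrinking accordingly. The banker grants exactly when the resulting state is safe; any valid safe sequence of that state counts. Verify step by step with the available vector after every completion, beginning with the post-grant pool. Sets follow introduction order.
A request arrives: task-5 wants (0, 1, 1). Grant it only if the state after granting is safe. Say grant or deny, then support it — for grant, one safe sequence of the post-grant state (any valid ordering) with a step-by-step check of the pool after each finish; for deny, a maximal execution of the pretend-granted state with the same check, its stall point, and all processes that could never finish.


GRANT — the state after the grant stays safe, e.g. via task-2, task-3, task-5, task-6, task-1, task-8.
Key observation: granting shrinks the pool to (1, 2, 1), yet task-2 still fits and the chain goes through.
Check on the post-grant state, step by step:
  pool = (1, 2, 1)
  task-2: need (1, 1, 1) fits (1, 2, 1); releases (0, 0, 1), pool now (1, 2, 2)
  task-3: need (1, 2, 2) fits (1, 2, 2); releases (1, 0, 0), pool now (2, 2, 2)
  task-5: need (0, 2, 1) fits (2, 2, 2); releases (3, 1, 1), pool now (5, 3, 3)
  task-6: need (3, 1, 1) fits (5, 3, 3); releases (0, 2, 2), pool now (5, 5, 5)
  task-1: need (2, 1, 5) fits (5, 5, 5); releases (0, 1, 0), pool now (5, 6, 5)
  task-8: need (1, 1, 0) fits (5, 6, 5); releases (0, 0, 1), pool now (5, 6, 6)


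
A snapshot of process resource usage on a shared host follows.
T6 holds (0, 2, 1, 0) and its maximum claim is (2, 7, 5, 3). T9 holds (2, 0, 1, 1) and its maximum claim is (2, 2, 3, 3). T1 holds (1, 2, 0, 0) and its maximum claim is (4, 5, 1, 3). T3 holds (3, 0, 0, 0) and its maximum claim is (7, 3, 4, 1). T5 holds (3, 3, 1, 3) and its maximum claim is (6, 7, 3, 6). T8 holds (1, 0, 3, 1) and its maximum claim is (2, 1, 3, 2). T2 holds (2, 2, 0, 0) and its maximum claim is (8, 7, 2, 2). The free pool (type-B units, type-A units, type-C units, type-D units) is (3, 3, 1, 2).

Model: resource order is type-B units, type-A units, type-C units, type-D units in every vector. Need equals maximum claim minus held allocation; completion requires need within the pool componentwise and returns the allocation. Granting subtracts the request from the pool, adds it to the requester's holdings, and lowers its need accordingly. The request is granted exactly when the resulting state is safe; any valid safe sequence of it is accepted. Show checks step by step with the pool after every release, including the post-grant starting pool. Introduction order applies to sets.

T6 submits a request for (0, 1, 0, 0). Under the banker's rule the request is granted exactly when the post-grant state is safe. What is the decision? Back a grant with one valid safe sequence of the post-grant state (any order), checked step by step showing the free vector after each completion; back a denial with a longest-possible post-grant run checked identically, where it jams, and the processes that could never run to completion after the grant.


DENY — the pretend-granted state is unsafe.
Key observation: once T8, T9 finish, the pool peaks at (6, 2, 5, 4) — and every remaining process still needs more type-A units than that.
After a pretend grant, a maximal execution: T8, T9 — then nothing else fits. Verifying each step:
  pool = (3, 2, 1, 2)
  run T8 (needs (1, 1, 0, 1), free (3, 2, 1, 2)); after release of (1, 0, 3, 1) the pool is (4, 2, 4, 3)
  run T9 (needs (0, 2, 2, 2), free (4, 2, 4, 3)); after release of (2, 0, 1, 1) the pool is (6, 2, 5, 4)
  blocked: T6 wants (2, 4, 4, 3), pool (6, 2, 5, 4) — not enough type-A units
  blocked: T1 wants (3, 3, 1, 3), pool (6, 2, 5, 4) — not enough type-A units
  blocked: T3 wants (4, 3, 4, 1), pool (6, 2, 5, 4) — not enough type-A units
  blocked: T5 wants (3, 4, 2, 3), pool (6, 2, 5, 4) — not enough type-A units
  blocked: T2 wants (6, 5, 2, 2), pool (6, 2, 5, 4) — not enough type-A units
Processes that could never finish after the grant: T6, T1, T3, T5 and T2.


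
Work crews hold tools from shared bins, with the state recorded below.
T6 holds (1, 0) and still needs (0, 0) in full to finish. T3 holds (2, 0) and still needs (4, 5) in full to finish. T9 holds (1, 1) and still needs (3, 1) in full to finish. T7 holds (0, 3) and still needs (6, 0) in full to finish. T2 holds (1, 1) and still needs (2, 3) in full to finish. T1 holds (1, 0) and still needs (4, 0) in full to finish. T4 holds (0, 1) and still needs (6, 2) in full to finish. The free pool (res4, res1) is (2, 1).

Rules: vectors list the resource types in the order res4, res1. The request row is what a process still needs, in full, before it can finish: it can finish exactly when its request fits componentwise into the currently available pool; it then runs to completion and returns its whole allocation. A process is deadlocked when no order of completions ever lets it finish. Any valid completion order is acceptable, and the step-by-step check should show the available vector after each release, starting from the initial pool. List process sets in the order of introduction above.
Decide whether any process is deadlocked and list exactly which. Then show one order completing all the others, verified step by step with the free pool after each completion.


The deadlocked set is T3, T7, T2 and T4.
Key observation: after T6, T9, T1 the pool peaks at (5, 2), and each blocked process is short somewhere: T3 on res1; T7 on res4; T2 on res1; T4 on res4.
One completion order for the rest: T6, T9, T1. Verifying each step:
  pool = (2, 1)
  T6: need (0, 0) fits (2, 1); releases (1, 0), pool now (3, 1)
  T9: need (3, 1) fits (3, 1); releases (1, 1), pool now (4, 2)
  T1: need (4, 0) fits (4, 2); releases (1, 0), pool now (5, 2)
None of the blocked processes ever fits:
  T3 still needs (4, 5) but only (5, 2) is free — short on res1
  T7 still needs (6, 0) but only (5, 2) is free — short on res4
  T2 still needs (2, 3) but only (5, 2) is free — short on res1
  T4 still needs (6, 2) but only (5, 2) is free — short on res4


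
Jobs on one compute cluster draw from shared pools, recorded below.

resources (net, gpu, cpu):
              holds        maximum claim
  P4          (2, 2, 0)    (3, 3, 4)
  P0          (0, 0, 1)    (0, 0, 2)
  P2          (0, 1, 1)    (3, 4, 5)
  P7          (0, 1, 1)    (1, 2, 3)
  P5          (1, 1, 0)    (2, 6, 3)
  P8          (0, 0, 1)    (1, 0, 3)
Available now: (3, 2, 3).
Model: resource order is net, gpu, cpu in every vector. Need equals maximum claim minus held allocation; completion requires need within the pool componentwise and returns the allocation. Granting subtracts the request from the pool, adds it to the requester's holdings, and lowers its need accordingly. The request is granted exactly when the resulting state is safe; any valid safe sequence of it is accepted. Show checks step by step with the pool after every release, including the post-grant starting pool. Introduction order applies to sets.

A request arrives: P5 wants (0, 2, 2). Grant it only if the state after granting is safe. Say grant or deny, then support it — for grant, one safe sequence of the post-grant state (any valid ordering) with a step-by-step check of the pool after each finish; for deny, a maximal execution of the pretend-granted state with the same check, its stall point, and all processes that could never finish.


DENY — the pretend-granted state is unsafe.
Key observation: no order helps: past P0, P8, the free pool tops out at (3, 0, 3), below what each blocked process needs in gpu.
On the post-grant state, P0, P8 is a maximal run — nothing extends it. Verifying each step:
  pool = (3, 0, 1)
  P0 needs (0, 0, 1) <= (3, 0, 1) -> finishes; pool += (0, 0, 1) = (3, 0, 2)
  P8 needs (1, 0, 2) <= (3, 0, 2) -> finishes; pool += (0, 0, 1) = (3, 0, 3)
  P4 cannot run: need (1, 1, 4) vs free (3, 0, 3) (insufficient gpu and cpu)
  P2 cannot run: need (3, 3, 4) vs free (3, 0, 3) (insufficient gpu and cpu)
  P7 cannot run: need (1, 1, 2) vs free (3, 0, 3) (insufficient gpu)
  P5 cannot run: need (1, 3, 1) vs free (3, 0, 3) (insufficient gpu)
Processes that could never finish after the grant: P4, P2, P7 and P5.


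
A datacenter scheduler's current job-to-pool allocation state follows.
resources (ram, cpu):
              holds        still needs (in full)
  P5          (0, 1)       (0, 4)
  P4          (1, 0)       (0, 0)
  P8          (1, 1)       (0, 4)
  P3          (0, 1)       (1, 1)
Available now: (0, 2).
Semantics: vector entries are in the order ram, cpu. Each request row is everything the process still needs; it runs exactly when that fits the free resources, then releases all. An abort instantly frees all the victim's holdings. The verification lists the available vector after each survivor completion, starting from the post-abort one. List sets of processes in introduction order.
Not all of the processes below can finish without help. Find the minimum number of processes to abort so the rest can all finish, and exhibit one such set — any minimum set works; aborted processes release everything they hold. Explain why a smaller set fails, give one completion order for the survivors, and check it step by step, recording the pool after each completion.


Abort P5.
Key observation: P8 was stuck for good until P5 gave back (0, 1); in the order shown it finishes at step 3.
Why nothing smaller works: aborting no one leaves the state deadlocked as given.
The survivors complete as P4, P3, P8. Verifying each step (starting from the post-abort pool):
  pool = (0, 3)
  run P4 (needs (0, 0), free (0, 3)); after release of (1, 0) the pool is (1, 3)
  run P3 (needs (1, 1), free (1, 3)); after release of (0, 1) the pool is (1, 4)
  run P8 (needs (0, 4), free (1, 4)); after release of (1, 1) the pool is (2, 5)


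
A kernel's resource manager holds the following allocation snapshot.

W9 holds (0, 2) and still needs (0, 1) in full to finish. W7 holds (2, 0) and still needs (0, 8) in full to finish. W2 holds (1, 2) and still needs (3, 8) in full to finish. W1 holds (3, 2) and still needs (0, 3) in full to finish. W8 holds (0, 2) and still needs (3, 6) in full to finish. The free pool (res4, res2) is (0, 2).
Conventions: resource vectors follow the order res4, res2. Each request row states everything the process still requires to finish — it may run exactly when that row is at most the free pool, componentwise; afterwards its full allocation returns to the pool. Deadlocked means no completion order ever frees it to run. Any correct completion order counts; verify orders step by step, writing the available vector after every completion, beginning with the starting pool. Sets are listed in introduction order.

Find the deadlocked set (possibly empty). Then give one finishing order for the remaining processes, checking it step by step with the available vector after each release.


No process is deadlocked.
Key observation: the pool covers W9 at once, and every later process fits after earlier releases.
One completion order for the rest: W9, W1, W8, W2, W7. Check, step by step:
  pool = (0, 2)
  W9 needs (0, 1) <= (0, 2) -> finishes; pool += (0, 2) = (0, 4)
  W1 needs (0, 3) <= (0, 4) -> finishes; pool += (3, 2) = (3, 6)
  W8 needs (3, 6) <= (3, 6) -> finishes; pool += (0, 2) = (3, 8)
  W2 needs (3, 8) <= (3, 8) -> finishes; pool += (1, 2) = (4, 10)
  W7 needs (0, 8) <= (4, 10) -> finishes; pool += (2, 0) = (6, 10)


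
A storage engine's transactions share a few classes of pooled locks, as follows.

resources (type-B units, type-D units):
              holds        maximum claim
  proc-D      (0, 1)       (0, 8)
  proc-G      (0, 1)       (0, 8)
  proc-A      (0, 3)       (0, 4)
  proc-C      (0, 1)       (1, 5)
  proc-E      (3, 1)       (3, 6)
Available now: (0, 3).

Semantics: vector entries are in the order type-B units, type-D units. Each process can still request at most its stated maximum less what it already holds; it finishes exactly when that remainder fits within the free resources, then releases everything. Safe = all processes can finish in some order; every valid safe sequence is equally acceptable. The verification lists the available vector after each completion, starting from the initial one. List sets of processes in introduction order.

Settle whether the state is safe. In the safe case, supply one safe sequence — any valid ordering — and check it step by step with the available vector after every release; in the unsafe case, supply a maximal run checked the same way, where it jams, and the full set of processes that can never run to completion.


SAFE, for example via the order proc-A, proc-E, proc-G, proc-D, proc-C.
Key observation: proc-G is the earliest step where a requested resource binds exactly: need (0, 7), pool (3, 7) at its turn.
Step-by-step check:
  pool = (0, 3)
  run proc-A (needs (0, 1), free (0, 3)); after release of (0, 3) the pool is (0, 6)
  run proc-E (needs (0, 5), free (0, 6)); after release of (3, 1) the pool is (3, 7)
  run proc-G (needs (0, 7), free (3, 7)); after release of (0, 1) the pool is (3, 8)
  run proc-D (needs (0, 7), free (3, 8)); after release of (0, 1) the pool is (3, 9)
  run proc-C (needs (1, 4), free (3, 9)); after release of (0, 1) the pool is (3, 10)


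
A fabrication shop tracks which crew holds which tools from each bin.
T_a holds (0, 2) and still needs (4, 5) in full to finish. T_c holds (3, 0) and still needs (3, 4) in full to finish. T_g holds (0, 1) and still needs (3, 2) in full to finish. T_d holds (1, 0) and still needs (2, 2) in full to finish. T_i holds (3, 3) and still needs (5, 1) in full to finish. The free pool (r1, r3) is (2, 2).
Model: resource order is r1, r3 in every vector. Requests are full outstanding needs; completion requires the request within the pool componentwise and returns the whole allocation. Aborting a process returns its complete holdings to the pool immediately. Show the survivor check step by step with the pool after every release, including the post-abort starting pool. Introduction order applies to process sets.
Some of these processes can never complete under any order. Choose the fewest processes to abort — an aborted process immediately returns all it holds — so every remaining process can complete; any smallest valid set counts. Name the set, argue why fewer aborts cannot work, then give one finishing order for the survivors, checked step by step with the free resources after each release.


Minimum abort set: T_c.
Key observation: T_i was stuck for good until T_c gave back (3, 0); in the order shown it finishes at step 1.
Minimality: the empty abort set fails — the state is deadlocked as it stands.
Survivors finish in the order: T_i, T_g, T_a, T_d. Check, step by step (pool after the aborts first):
  pool = (5, 2)
  run T_i (needs (5, 1), free (5, 2)); after release of (3, 3) the pool is (8, 5)
  run T_g (needs (3, 2), free (8, 5)); after release of (0, 1) the pool is (8, 6)
  run T_a (needs (4, 5), free (8, 6)); after release of (0, 2) the pool is (8, 8)
  run T_d (needs (2, 2), free (8, 8)); after release of (1, 0) the pool is (9, 8)


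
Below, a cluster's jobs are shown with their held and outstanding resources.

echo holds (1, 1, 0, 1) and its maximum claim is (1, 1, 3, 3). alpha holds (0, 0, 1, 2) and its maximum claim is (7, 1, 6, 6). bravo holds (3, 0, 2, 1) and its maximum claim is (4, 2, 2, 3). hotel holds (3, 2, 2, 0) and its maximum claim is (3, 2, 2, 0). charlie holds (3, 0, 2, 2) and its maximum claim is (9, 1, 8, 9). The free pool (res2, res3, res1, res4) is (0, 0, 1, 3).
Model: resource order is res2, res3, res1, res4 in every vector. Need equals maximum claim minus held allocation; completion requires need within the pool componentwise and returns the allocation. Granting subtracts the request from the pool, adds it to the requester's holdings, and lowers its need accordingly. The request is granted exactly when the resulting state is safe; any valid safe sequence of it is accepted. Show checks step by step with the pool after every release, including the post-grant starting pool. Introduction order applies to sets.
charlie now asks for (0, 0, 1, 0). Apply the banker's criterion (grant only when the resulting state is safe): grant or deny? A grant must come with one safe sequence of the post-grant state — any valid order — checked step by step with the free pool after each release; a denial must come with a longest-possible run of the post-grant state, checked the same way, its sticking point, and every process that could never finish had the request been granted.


DENY. Granting would leave the state unsafe.
Key observation: once hotel, bravo, echo finish, the pool peaks at (7, 3, 4, 5) — and every remaining process still needs more res1 than that.
After a pretend grant, a maximal execution: hotel, bravo, echo — then nothing else fits. Walking it through:
  pool = (0, 0, 0, 3)
  run hotel (needs (0, 0, 0, 0), free (0, 0, 0, 3)); after release of (3, 2, 2, 0) the pool is (3, 2, 2, 3)
  run bravo (needs (1, 2, 0, 2), free (3, 2, 2, 3)); after release of (3, 0, 2, 1) the pool is (6, 2, 4, 4)
  run echo (needs (0, 0, 3, 2), free (6, 2, 4, 4)); after release of (1, 1, 0, 1) the pool is (7, 3, 4, 5)
  alpha still needs (7, 1, 5, 4) but only (7, 3, 4, 5) is free — short on res1
  charlie still needs (6, 1, 5, 7) but only (7, 3, 4, 5) is free — short on res1 and res4
Processes that could never finish after the grant: alpha and charlie.


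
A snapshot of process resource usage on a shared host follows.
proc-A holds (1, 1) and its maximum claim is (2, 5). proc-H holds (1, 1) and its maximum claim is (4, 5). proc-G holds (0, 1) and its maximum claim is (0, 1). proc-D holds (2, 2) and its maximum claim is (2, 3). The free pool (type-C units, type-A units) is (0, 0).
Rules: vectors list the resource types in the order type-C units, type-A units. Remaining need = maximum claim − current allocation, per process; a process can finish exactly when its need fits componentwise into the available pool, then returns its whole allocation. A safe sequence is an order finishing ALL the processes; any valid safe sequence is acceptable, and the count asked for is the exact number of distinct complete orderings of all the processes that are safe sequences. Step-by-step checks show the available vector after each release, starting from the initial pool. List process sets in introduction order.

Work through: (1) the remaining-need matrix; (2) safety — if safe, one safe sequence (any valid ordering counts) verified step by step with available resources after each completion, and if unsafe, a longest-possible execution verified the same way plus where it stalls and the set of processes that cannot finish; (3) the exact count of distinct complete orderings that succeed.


(1) Outstanding need per process (order type-C units, type-A units):
  proc-A: (1, 4)
  proc-H: (3, 4)
  proc-G: (0, 0)
  proc-D: (0, 1)
(2) UNSAFE — no complete ordering exists.
Key observation: the pool after proc-G, proc-D is (2, 3); every surviving request exceeds it in type-A units, so progress ends there.
A maximal execution: proc-G, proc-D — then nothing else fits. Walking it through:
  pool = (0, 0)
  proc-G needs (0, 0) <= (0, 0) -> finishes; pool += (0, 1) = (0, 1)
  proc-D needs (0, 1) <= (0, 1) -> finishes; pool += (2, 2) = (2, 3)
  proc-A cannot run: need (1, 4) vs free (2, 3) (insufficient type-A units)
  proc-H cannot run: need (3, 4) vs free (2, 3) (insufficient type-C units and type-A units)
Processes that can never finish: proc-A and proc-H.
(3) Precisely 0 of the possible complete orderings are safe sequences.


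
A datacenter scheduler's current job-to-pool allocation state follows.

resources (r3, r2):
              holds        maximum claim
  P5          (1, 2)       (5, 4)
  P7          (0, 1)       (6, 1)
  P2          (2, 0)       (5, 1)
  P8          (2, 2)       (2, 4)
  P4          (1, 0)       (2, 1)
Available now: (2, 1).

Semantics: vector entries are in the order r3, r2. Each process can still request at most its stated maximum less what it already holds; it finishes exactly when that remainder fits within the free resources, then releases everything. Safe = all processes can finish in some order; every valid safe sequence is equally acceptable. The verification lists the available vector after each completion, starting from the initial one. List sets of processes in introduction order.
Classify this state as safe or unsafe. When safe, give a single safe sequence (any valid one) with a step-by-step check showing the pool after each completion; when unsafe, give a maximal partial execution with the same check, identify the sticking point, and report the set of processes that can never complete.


UNSAFE — no complete ordering exists.
Key observation: after P4, P2 the pool peaks at (5, 1), and each blocked process is short somewhere: P5 on r2; P7 on r3; P8 on r2.
A maximal execution: P4, P2 — then nothing else fits. Step-by-step check:
  pool = (2, 1)
  P4 needs (1, 1) <= (2, 1) -> finishes; pool += (1, 0) = (3, 1)
  P2 needs (3, 1) <= (3, 1) -> finishes; pool += (2, 0) = (5, 1)
  P5 still needs (4, 2) but only (5, 1) is free — short on r2
  P7 still needs (6, 0) but only (5, 1) is free — short on r3
  P8 still needs (0, 2) but only (5, 1) is free — short on r2
Never able to finish: P5, P7 and P8.


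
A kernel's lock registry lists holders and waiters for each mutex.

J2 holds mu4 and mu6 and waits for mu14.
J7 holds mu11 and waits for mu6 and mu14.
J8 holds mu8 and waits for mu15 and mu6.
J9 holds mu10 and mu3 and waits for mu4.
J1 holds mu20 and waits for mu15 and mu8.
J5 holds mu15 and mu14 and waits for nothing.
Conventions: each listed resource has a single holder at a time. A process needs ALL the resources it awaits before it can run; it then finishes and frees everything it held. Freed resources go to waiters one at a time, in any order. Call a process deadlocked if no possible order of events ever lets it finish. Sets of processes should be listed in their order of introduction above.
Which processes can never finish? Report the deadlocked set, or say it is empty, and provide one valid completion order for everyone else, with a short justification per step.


Nothing here is deadlocked.
Key observation: there is no circular wait here — follow any chain and it reaches a process that is free to run now.
The rest can finish in the order J5, J2, J7, J8, J9, J1.
Walking it through:
  J5 waits on nothing -> runs at once and releases mu15 and mu14
  J2 waits on mu14 — all released -> runs and releases mu4 and mu6
  J7 waits on mu6 and mu14 — all released -> runs and releases mu11
  J8 waits on mu15 and mu6 — all released -> runs and releases mu8
  J9 waits on mu4 — all released -> runs and releases mu10 and mu3
  J1 waits on mu15 and mu8 — all released -> runs and releases mu20


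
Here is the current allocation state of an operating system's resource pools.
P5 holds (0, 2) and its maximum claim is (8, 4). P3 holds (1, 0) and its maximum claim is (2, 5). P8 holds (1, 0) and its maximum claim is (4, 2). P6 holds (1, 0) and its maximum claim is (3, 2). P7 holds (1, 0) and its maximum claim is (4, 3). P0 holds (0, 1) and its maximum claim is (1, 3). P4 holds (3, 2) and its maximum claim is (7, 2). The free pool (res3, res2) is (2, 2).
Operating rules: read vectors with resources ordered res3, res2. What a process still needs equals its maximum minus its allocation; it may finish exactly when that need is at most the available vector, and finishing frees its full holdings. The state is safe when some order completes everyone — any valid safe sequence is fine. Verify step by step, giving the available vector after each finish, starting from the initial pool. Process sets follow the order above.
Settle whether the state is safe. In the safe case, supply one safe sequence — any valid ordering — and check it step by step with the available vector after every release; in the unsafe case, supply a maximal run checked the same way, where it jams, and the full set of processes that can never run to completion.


SAFE. One safe sequence: P0, P6, P7, P8, P4, P3, P5.
Key observation: P0 is the earliest step where a requested resource binds exactly: need (1, 2), pool (2, 2) at its turn.
Step-by-step check:
  pool = (2, 2)
  P0 needs (1, 2) <= (2, 2) -> finishes; pool += (0, 1) = (2, 3)
  P6 needs (2, 2) <= (2, 3) -> finishes; pool += (1, 0) = (3, 3)
  P7 needs (3, 3) <= (3, 3) -> finishes; pool += (1, 0) = (4, 3)
  P8 needs (3, 2) <= (4, 3) -> finishes; pool += (1, 0) = (5, 3)
  P4 needs (4, 0) <= (5, 3) -> finishes; pool += (3, 2) = (8, 5)
  P3 needs (1, 5) <= (8, 5) -> finishes; pool += (1, 0) = (9, 5)
  P5 needs (8, 2) <= (9, 5) -> finishes; pool += (0, 2) = (9, 7)


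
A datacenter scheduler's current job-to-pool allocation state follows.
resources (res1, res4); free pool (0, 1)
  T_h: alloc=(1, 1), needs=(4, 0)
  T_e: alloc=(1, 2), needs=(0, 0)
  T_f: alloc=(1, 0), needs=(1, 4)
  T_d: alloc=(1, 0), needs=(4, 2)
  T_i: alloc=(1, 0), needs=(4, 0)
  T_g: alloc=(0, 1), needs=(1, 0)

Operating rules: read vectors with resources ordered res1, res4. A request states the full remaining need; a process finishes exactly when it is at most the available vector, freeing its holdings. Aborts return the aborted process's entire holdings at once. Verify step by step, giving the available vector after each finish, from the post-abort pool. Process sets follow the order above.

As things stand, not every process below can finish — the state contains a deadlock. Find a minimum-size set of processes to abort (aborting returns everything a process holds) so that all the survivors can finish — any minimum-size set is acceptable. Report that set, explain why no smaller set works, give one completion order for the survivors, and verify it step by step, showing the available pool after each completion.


The answer: abort T_d and T_i.
Key observation: no ordering could ever have run T_h before the abort of T_d and T_i; with (2, 0) back in the pool it fits at step 4.
No one abort is enough; case by case: T_h alone leaves T_d blocked (short on res1); T_e alone leaves T_h blocked (short on res1); T_f alone leaves T_h blocked (short on res1); T_d alone leaves T_h blocked (short on res1); T_i alone leaves T_h blocked (short on res1); T_g alone leaves T_h blocked (short on res1).
One survivor order: T_g, T_e, T_f, T_h. Check, step by step (post-abort pool first):
  pool = (2, 1)
  T_g needs (1, 0) <= (2, 1) -> finishes; pool += (0, 1) = (2, 2)
  T_e needs (0, 0) <= (2, 2) -> finishes; pool += (1, 2) = (3, 4)
  T_f needs (1, 4) <= (3, 4) -> finishes; pool += (1, 0) = (4, 4)
  T_h needs (4, 0) <= (4, 4) -> finishes; pool += (1, 1) = (5, 5)


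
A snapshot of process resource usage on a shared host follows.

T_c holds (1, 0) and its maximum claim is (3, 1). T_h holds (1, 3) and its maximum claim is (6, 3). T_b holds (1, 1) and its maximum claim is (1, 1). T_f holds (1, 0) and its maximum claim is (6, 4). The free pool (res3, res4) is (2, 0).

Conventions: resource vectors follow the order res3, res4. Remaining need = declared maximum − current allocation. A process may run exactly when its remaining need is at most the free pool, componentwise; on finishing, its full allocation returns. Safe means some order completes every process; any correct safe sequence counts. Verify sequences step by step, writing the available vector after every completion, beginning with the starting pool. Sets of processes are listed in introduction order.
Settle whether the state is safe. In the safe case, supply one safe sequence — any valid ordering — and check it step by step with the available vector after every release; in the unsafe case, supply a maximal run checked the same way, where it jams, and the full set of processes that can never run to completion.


UNSAFE — no complete ordering exists.
Key observation: the wall is res3: completing T_b, T_c brings the pool only to (4, 1), and all the rest need more.
Going as far as possible: T_b, T_c; after that, nothing fits. Walking it through:
  pool = (2, 0)
  T_b needs (0, 0) <= (2, 0) -> finishes; pool += (1, 1) = (3, 1)
  T_c needs (2, 1) <= (3, 1) -> finishes; pool += (1, 0) = (4, 1)
  T_h cannot run: need (5, 0) vs free (4, 1) (insufficient res3)
  T_f cannot run: need (5, 4) vs free (4, 1) (insufficient res3 and res4)
Permanently blocked: T_h and T_f.


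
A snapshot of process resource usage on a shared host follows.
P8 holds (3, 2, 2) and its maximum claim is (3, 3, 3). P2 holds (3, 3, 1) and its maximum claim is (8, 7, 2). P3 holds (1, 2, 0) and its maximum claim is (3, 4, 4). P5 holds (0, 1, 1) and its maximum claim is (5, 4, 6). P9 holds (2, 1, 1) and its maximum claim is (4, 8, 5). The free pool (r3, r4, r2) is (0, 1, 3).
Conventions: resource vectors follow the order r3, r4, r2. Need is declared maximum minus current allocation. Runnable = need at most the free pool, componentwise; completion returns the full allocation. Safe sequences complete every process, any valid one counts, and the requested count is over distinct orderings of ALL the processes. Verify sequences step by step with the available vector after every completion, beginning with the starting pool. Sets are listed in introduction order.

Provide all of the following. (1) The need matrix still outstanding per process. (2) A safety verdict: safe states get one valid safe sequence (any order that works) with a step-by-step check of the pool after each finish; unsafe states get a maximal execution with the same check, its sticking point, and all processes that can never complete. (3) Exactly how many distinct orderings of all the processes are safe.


(1) Need matrix, components ordered r3, r4, r2:
  P8: (0, 1, 1)
  P2: (5, 4, 1)
  P3: (2, 2, 4)
  P5: (5, 3, 5)
  P9: (2, 7, 4)
(2) UNSAFE — no complete ordering exists.
Key observation: after P8, P3 the pool peaks at (4, 5, 5), and each blocked process is short somewhere: P2 on r3; P5 on r3; P9 on r4.
Going as far as possible: P8, P3; after that, nothing fits. Step-by-step check:
  pool = (0, 1, 3)
  run P8 (needs (0, 1, 1), free (0, 1, 3)); after release of (3, 2, 2) the pool is (3, 3, 5)
  run P3 (needs (2, 2, 4), free (3, 3, 5)); after release of (1, 2, 0) the pool is (4, 5, 5)
  blocked: P2 wants (5, 4, 1), pool (4, 5, 5) — not enough r3
  blocked: P5 wants (5, 3, 5), pool (4, 5, 5) — not enough r3
  blocked: P9 wants (2, 7, 4), pool (4, 5, 5) — not enough r4
Processes that can never finish: P2, P5 and P9.
(3) Exactly 0 of the possible complete orderings are safe sequences.


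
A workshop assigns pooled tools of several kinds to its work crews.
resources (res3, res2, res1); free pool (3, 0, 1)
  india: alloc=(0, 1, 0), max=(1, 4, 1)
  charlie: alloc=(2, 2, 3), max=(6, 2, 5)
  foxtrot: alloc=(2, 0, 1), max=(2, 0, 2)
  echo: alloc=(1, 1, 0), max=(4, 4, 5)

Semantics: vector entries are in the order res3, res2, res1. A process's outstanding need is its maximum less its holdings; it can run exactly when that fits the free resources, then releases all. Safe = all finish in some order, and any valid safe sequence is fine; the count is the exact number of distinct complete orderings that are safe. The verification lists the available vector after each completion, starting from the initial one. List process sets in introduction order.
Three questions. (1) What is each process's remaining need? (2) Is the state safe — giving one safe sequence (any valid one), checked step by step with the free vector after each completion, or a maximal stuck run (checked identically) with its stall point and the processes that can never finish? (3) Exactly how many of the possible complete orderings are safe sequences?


(1) Remaining need (order res3, res2, res1):
  india: (1, 3, 1)
  charlie: (4, 0, 2)
  foxtrot: (0, 0, 1)
  echo: (3, 3, 5)
(2) UNSAFE — no complete ordering exists.
Key observation: once foxtrot, charlie finish, the pool peaks at (7, 2, 5) — and every remaining process still needs more res2 than that.
A maximal execution: foxtrot, charlie — then nothing else fits. Step-by-step check:
  pool = (3, 0, 1)
  run foxtrot (needs (0, 0, 1), free (3, 0, 1)); after release of (2, 0, 1) the pool is (5, 0, 2)
  run charlie (needs (4, 0, 2), free (5, 0, 2)); after release of (2, 2, 3) the pool is (7, 2, 5)
  india still needs (1, 3, 1) but only (7, 2, 5) is free — short on res2
  echo still needs (3, 3, 5) but only (7, 2, 5) is free — short on res2
Permanently blocked: india and echo.
(3) The exact count: 0 of the possible complete orderings are safe sequences.
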